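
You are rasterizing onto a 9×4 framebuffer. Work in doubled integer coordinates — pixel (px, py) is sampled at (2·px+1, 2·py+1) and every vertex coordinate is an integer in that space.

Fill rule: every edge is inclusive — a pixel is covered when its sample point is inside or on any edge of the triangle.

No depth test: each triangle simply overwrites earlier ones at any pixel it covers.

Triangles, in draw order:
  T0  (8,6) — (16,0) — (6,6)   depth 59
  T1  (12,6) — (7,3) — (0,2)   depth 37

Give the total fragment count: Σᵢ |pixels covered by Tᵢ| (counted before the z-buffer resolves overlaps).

T0:
  2·area = 12  (B↔C swapped to make it positive)
  edge (8, 6)→(6, 6): d=(-2,0) inclusive
  edge (6, 6)→(16, 0): d=(10,-6) inclusive
  edge (16, 0)→(8, 6): d=(-8,6) inclusive
    (5,1)@(11, 3): e=[6,0,6] → █  [on edge]
    (6,1)@(13, 3): e=[6,12,-6] → ·
    (4,2)@(9, 5): e=[2,8,2] → █
    (5,2)@(11, 5): e=[2,20,-10] → ·
    (4,3)@(9, 7): e=[-2,28,-14] → ·
  covered (2 px):
    · · · · · · · · ·
    · · · · · █ · · ·
    · · · · █ · · · ·
    · · · · · · · · ·
T1:
  2·area = 16  (B↔C swapped to make it positive)
  edge (12, 6)→(0, 2): d=(-12,-4) inclusive
  edge (0, 2)→(7, 3): d=(7,1) inclusive
  edge (7, 3)→(12, 6): d=(5,3) inclusive
    (1,1)@(3, 3): e=[0,4,12] → █  [on edge]
    (2,1)@(5, 3): e=[8,2,6] → █
    (3,1)@(7, 3): e=[16,0,0] → █  [on edge]
    (4,1)@(9, 3): e=[24,-2,-6] → ·
    (1,2)@(3, 5): e=[-24,18,22] → ·
    (2,2)@(5, 5): e=[-16,16,16] → ·
    (3,2)@(7, 5): e=[-8,14,10] → ·
    (4,2)@(9, 5): e=[0,12,4] → █  [on edge]
    (5,2)@(11, 5): e=[8,10,-2] → ·
    (4,3)@(9, 7): e=[-24,26,14] → ·
    (7,3)@(15, 7): e=[0,20,-4] → ·  [on edge]
  covered (4 px):
    · · · · · · · · ·
    · █ █ █ · · · · ·
    · · · · █ · · · ·
    · · · · · · · · ·

Result: 6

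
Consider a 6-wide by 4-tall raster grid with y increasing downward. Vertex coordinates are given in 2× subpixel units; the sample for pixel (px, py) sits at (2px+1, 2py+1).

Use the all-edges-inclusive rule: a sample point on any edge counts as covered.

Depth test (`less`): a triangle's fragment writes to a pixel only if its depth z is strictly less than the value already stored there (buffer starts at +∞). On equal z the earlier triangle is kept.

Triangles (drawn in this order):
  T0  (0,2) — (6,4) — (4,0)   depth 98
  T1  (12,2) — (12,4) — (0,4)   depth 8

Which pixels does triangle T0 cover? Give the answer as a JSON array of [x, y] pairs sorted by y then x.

T0:
  2·area = 20  (B↔C swapped to make it positive)
  edge (0, 2)→(4, 0): d=(4,-2) inclusive
  edge (4, 0)→(6, 4): d=(2,4) inclusive
  edge (6, 4)→(0, 2): d=(-6,-2) inclusive
    (1,0)@(3, 1): e=[2,6,12] → █
    (2,0)@(5, 1): e=[6,-2,16] → ·
    (1,1)@(3, 3): e=[10,10,0] → █  [on edge]
    (2,1)@(5, 3): e=[14,2,4] → █
    (3,1)@(7, 3): e=[18,-6,8] → ·
    (1,2)@(3, 5): e=[18,14,-12] → ·
    (2,2)@(5, 5): e=[22,6,-8] → ·
    (4,2)@(9, 5): e=[30,-10,0] → ·  [on edge]
  covered (3 px):
    · █ · · · ·
    · █ █ · · ·
    · · · · · ·
    · · · · · ·
T1:
  2·area = 24
  edge (12, 2)→(12, 4): d=(0,2) inclusive
  edge (12, 4)→(0, 4): d=(-12,0) inclusive
  edge (0, 4)→(12, 2): d=(12,-2) inclusive
    (3,1)@(7, 3): e=[10,12,2] → █
    (4,1)@(9, 3): e=[6,12,6] → █
    (5,1)@(11, 3): e=[2,12,10] → █
    (3,2)@(7, 5): e=[10,-12,26] → ·
    (4,2)@(9, 5): e=[6,-12,30] → ·
    (5,2)@(11, 5): e=[2,-12,34] → ·
  covered (3 px):
    · · · · · ·
    · · · █ █ █
    · · · · · ·
    · · · · · ·

Result: [[1,0],[1,1],[2,1]]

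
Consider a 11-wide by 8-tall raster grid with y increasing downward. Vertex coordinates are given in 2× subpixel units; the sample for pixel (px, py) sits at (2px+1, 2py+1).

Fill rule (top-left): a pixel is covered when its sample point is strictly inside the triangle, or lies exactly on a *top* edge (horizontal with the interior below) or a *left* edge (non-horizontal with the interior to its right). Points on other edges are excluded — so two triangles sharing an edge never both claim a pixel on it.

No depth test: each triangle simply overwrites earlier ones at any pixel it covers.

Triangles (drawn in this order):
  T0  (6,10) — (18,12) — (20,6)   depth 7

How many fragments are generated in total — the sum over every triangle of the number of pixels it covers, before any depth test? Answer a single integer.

T0:
  2·area = 76  (B↔C swapped to make it positive)
  edge (6, 10)→(20, 6): d=(14,-4) top-left  bias=+0
  edge (20, 6)→(18, 12): d=(-2,6) right/bottom  bias=-1
  edge (18, 12)→(6, 10): d=(-12,-2) top-left  bias=+0
    (10,1)@(21, 3): e=[-38,0,114] → .  [on edge]
    (8,3)@(17, 7): e=[2,16,58] → X
    (9,3)@(19, 7): e=[10,4,62] → X
    (10,3)@(21, 7): e=[18,-8,66] → .
    (5,4)@(11, 9): e=[6,48,22] → X
    (6,4)@(13, 9): e=[14,36,26] → X
    (7,4)@(15, 9): e=[22,24,30] → X
    (9,4)@(19, 9): e=[38,0,38] → .  [on edge]
    (5,5)@(11, 11): e=[34,44,-2] → .
    (6,5)@(13, 11): e=[42,32,2] → X
    (9,5)@(19, 11): e=[66,-4,14] → .
    (6,6)@(13, 13): e=[70,28,-22] → .
    (8,7)@(17, 15): e=[114,0,-38] → .  [on edge]
  covered (9 px):
    . . . . . . . . . . .
    . . . . . . . . . . .
    . . . . . . . . . . .
    . . . . . . . . X X .
    . . . . . X X X X . .
    . . . . . . X X X . .
    . . . . . . . . . . .
    . . . . . . . . . . .

Result: 9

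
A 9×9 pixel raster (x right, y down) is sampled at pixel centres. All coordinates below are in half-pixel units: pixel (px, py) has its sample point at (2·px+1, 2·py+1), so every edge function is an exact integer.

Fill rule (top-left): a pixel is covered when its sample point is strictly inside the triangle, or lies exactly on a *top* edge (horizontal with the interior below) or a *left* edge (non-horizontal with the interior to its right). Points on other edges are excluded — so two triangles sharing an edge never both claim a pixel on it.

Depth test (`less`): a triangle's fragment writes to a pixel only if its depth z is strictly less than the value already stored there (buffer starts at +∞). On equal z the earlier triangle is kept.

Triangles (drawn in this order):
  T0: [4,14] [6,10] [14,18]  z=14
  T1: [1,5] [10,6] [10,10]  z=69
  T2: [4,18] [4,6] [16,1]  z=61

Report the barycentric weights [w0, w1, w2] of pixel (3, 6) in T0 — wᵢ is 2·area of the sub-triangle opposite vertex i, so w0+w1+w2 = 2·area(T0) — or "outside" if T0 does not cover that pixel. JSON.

T0:
  2·area = 48
  edge (4, 14)→(6, 10): d=(2,-4) top-left  bias=+0
  edge (6, 10)→(14, 18): d=(8,8) right/bottom  bias=-1
  edge (14, 18)→(4, 14): d=(-10,-4) top-left  bias=+0
    (0,2)@(1, 5): e=[-30,0,78] → ·  [on edge]
    (1,3)@(3, 7): e=[-18,0,66] → ·  [on edge]
    (2,4)@(5, 9): e=[-6,0,54] → ·  [on edge]
    (3,5)@(7, 11): e=[6,0,42] → ·  [on edge]
    (2,6)@(5, 13): e=[2,32,14] → #
    (3,6)@(7, 13): e=[10,16,22] → #
    (4,6)@(9, 13): e=[18,0,30] → ·  [on edge]
    (2,7)@(5, 15): e=[6,48,-6] → ·
    (3,7)@(7, 15): e=[14,32,2] → #
    (4,7)@(9, 15): e=[22,16,10] → #
    (5,7)@(11, 15): e=[30,0,18] → ·  [on edge]
    (3,8)@(7, 17): e=[18,48,-18] → ·
    (6,8)@(13, 17): e=[42,0,6] → ·  [on edge]
  covered (4 px):
    · · · · · · · · ·
    · · · · · · · · ·
    · · · · · · · · ·
    · · · · · · · · ·
    · · · · · · · · ·
    · · · · · · · · ·
    · · # # · · · · ·
    · · · # # · · · ·
    · · · · · · · · ·
T1:
  2·area = 36
  edge (1, 5)→(10, 6): d=(9,1) right/bottom  bias=-1
  edge (10, 6)→(10, 10): d=(0,4) right/bottom  bias=-1
  edge (10, 10)→(1, 5): d=(-9,-5) top-left  bias=+0
    (0,2)@(1, 5): e=[0,36,0] → ·  [on edge]
    (2,3)@(5, 7): e=[14,20,2] → #
    (3,3)@(7, 7): e=[12,12,12] → #
    (4,3)@(9, 7): e=[10,4,22] → #
    (5,3)@(11, 7): e=[8,-4,32] → ·
    (2,4)@(5, 9): e=[32,20,-16] → ·
    (3,4)@(7, 9): e=[30,12,-6] → ·
    (4,4)@(9, 9): e=[28,4,4] → #
    (5,4)@(11, 9): e=[26,-4,14] → ·
    (4,5)@(9, 11): e=[46,4,-14] → ·
  covered (4 px):
    · · · · · · · · ·
    · · · · · · · · ·
    · · · · · · · · ·
    · · # # # · · · ·
    · · · · # · · · ·
    · · · · · · · · ·
    · · · · · · · · ·
    · · · · · · · · ·
    · · · · · · · · ·
T2:
  2·area = 144
  edge (4, 18)→(4, 6): d=(0,-12) top-left  bias=+0
  edge (4, 6)→(16, 1): d=(12,-5) top-left  bias=+0
  edge (16, 1)→(4, 18): d=(-12,17) right/bottom  bias=-1
    (6,1)@(13, 3): e=[108,9,27] → #
    (7,1)@(15, 3): e=[132,19,-7] → ·
    (3,2)@(7, 5): e=[36,3,105] → #
    (4,2)@(9, 5): e=[60,13,71] → #
    (5,2)@(11, 5): e=[84,23,37] → #
    (7,2)@(15, 5): e=[132,43,-31] → ·
    (2,3)@(5, 7): e=[12,17,115] → #
    (6,3)@(13, 7): e=[108,57,-21] → ·
    (2,4)@(5, 9): e=[12,41,91] → #
    (5,4)@(11, 9): e=[84,71,-11] → ·
    (2,5)@(5, 11): e=[12,65,67] → #
    (4,5)@(9, 11): e=[60,85,-1] → ·
  covered (17 px):
    · · · · · · · · ·
    · · · · · · # · ·
    · · · # # # # · ·
    · · # # # # · · ·
    · · # # # · · · ·
    · · # # · · · · ·
    · · # # · · · · ·
    · · # · · · · · ·
    · · · · · · · · ·

Result: [16,22,10]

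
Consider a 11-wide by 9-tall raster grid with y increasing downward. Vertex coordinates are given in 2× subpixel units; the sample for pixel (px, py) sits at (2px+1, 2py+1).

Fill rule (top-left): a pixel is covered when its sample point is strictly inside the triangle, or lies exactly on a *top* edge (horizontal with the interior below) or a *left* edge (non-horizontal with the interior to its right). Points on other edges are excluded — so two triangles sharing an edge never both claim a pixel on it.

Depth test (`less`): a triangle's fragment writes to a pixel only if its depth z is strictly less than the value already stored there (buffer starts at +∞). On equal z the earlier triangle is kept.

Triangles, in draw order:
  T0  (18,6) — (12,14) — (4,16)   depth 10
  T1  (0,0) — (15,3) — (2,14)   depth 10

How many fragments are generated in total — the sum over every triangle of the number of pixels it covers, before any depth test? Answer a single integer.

T0:
  2·area = 52
  edge (18, 6)→(12, 14): d=(-6,8) right/bottom  bias=-1
  edge (12, 14)→(4, 16): d=(-8,2) right/bottom  bias=-1
  edge (4, 16)→(18, 6): d=(14,-10) top-left  bias=+0
    (8,3)@(17, 7): e=[2,46,4] → #
    (9,3)@(19, 7): e=[-14,42,24] → ·
    (7,4)@(15, 9): e=[6,34,12] → #
    (8,4)@(17, 9): e=[-10,30,32] → ·
    (5,5)@(11, 11): e=[26,26,0] → #  [on edge]
    (6,5)@(13, 11): e=[10,22,20] → #
    (7,5)@(15, 11): e=[-6,18,40] → ·
    (4,6)@(9, 13): e=[30,14,8] → #
    (6,6)@(13, 13): e=[-2,6,48] → ·
    (3,7)@(7, 15): e=[34,2,16] → #
    (4,7)@(9, 15): e=[18,-2,36] → ·
    (5,7)@(11, 15): e=[2,-6,56] → ·
  covered (7 px):
    · · · · · · · · · · ·
    · · · · · · · · · · ·
    · · · · · · · · · · ·
    · · · · · · · · # · ·
    · · · · · · · # · · ·
    · · · · · # # · · · ·
    · · · · # # · · · · ·
    · · · # · · · · · · ·
    · · · · · · · · · · ·
T1:
  2·area = 204
  edge (0, 0)→(15, 3): d=(15,3) right/bottom  bias=-1
  edge (15, 3)→(2, 14): d=(-13,11) right/bottom  bias=-1
  edge (2, 14)→(0, 0): d=(-2,-14) top-left  bias=+0
    (0,0)@(1, 1): e=[12,180,12] → #
    (1,0)@(3, 1): e=[6,158,40] → #
    (2,0)@(5, 1): e=[0,136,68] → ·  [on edge]
    (0,1)@(1, 3): e=[42,154,8] → #
    (2,1)@(5, 3): e=[30,110,64] → #
    (3,1)@(7, 3): e=[24,88,92] → #
    (4,1)@(9, 3): e=[18,66,120] → #
    (5,1)@(11, 3): e=[12,44,148] → #
    (6,1)@(13, 3): e=[6,22,176] → #
    (7,1)@(15, 3): e=[0,0,204] → ·  [on edge]
    (0,2)@(1, 5): e=[72,128,4] → #
    (6,2)@(13, 5): e=[36,-4,172] → ·
    (0,3)@(1, 7): e=[102,102,0] → #  [on edge]
  covered (26 px):
    # # · · · · · · · · ·
    # # # # # # # · · · ·
    # # # # # # · · · · ·
    # # # # # · · · · · ·
    · # # # · · · · · · ·
    · # # · · · · · · · ·
    · # · · · · · · · · ·
    · · · · · · · · · · ·
    · · · · · · · · · · ·

Result: 33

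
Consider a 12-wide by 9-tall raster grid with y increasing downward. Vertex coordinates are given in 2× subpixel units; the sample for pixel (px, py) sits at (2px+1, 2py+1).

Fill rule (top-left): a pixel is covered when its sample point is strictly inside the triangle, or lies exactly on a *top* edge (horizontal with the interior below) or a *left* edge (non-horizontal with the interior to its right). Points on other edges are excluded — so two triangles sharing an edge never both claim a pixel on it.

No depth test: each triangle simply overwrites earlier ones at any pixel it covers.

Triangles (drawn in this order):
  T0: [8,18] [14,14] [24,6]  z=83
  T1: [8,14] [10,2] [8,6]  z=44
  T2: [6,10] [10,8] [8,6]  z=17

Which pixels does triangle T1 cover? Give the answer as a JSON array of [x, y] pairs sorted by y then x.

T0:
  2·area = 8  (B↔C swapped to make it positive)
  edge (8, 18)→(24, 6): d=(16,-12) top-left  bias=+0
  edge (24, 6)→(14, 14): d=(-10,8) right/bottom  bias=-1
  edge (14, 14)→(8, 18): d=(-6,4) right/bottom  bias=-1
    (7,6)@(15, 13): e=[4,2,2] → █
    (8,6)@(17, 13): e=[28,-14,-6] → ·
    (7,7)@(15, 15): e=[36,-18,-10] → ·
  covered (1 px):
    · · · · · · · · · · · ·
    · · · · · · · · · · · ·
    · · · · · · · · · · · ·
    · · · · · · · · · · · ·
    · · · · · · · · · · · ·
    · · · · · · · · · · · ·
    · · · · · · · █ · · · ·
    · · · · · · · · · · · ·
    · · · · · · · · · · · ·
T1:
  2·area = 16  (B↔C swapped to make it positive)
  edge (8, 14)→(8, 6): d=(0,-8) top-left  bias=+0
  edge (8, 6)→(10, 2): d=(2,-4) top-left  bias=+0
  edge (10, 2)→(8, 14): d=(-2,12) right/bottom  bias=-1
    (4,2)@(9, 5): e=[8,2,6] → █
    (5,2)@(11, 5): e=[24,10,-18] → ·
    (4,3)@(9, 7): e=[8,6,2] → █
    (5,3)@(11, 7): e=[24,14,-22] → ·
    (4,4)@(9, 9): e=[8,10,-2] → ·
  covered (2 px):
    · · · · · · · · · · · ·
    · · · · · · · · · · · ·
    · · · · █ · · · · · · ·
    · · · · █ · · · · · · ·
    · · · · · · · · · · · ·
    · · · · · · · · · · · ·
    · · · · · · · · · · · ·
    · · · · · · · · · · · ·
    · · · · · · · · · · · ·
T2:
  2·area = 12  (B↔C swapped to make it positive)
  edge (6, 10)→(8, 6): d=(2,-4) top-left  bias=+0
  edge (8, 6)→(10, 8): d=(2,2) right/bottom  bias=-1
  edge (10, 8)→(6, 10): d=(-4,2) right/bottom  bias=-1
    (1,0)@(3, 1): e=[-30,0,42] → ·  [on edge]
    (2,1)@(5, 3): e=[-18,0,30] → ·  [on edge]
    (3,2)@(7, 5): e=[-6,0,18] → ·  [on edge]
    (4,3)@(9, 7): e=[6,0,6] → ·  [on edge]
    (3,4)@(7, 9): e=[2,8,2] → █
    (4,4)@(9, 9): e=[10,4,-2] → ·
    (5,4)@(11, 9): e=[18,0,-6] → ·  [on edge]
    (3,5)@(7, 11): e=[6,12,-6] → ·
    (6,5)@(13, 11): e=[30,0,-18] → ·  [on edge]
    (7,6)@(15, 13): e=[42,0,-30] → ·  [on edge]
    (8,7)@(17, 15): e=[54,0,-42] → ·  [on edge]
    (9,8)@(19, 17): e=[66,0,-54] → ·  [on edge]
  covered (1 px):
    · · · · · · · · · · · ·
    · · · · · · · · · · · ·
    · · · · · · · · · · · ·
    · · · · · · · · · · · ·
    · · · █ · · · · · · · ·
    · · · · · · · · · · · ·
    · · · · · · · · · · · ·
    · · · · · · · · · · · ·
    · · · · · · · · · · · ·

Answer: [[4,2],[4,3]]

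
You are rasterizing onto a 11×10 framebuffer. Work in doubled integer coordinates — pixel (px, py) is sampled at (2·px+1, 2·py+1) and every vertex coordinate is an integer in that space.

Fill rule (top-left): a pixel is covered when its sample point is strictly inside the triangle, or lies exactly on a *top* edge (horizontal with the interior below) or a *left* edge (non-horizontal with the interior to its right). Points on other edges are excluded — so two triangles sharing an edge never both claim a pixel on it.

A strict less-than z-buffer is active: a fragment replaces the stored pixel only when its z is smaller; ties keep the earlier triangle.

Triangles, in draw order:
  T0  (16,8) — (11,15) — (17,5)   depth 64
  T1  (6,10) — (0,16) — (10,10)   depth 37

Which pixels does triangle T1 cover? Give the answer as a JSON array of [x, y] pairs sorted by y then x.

T0:
  2·area = 8
  edge (16, 8)→(11, 15): d=(-5,7) right/bottom  bias=-1
  edge (11, 15)→(17, 5): d=(6,-10) top-left  bias=+0
  edge (17, 5)→(16, 8): d=(-1,3) right/bottom  bias=-1
    (10,0)@(21, 1): e=[0,16,-8] → ·  [on edge]
    (8,2)@(17, 5): e=[8,0,0] → ·  [on edge]
    (7,4)@(15, 9): e=[2,4,2] → #
    (8,4)@(17, 9): e=[-12,24,-4] → ·
    (7,5)@(15, 11): e=[-8,16,0] → ·  [on edge]
    (5,7)@(11, 15): e=[0,0,8] → ·  [on edge]
    (6,8)@(13, 17): e=[-24,32,0] → ·  [on edge]
  covered (1 px):
    · · · · · · · · · · ·
    · · · · · · · · · · ·
    · · · · · · · · · · ·
    · · · · · · · · · · ·
    · · · · · · · # · · ·
    · · · · · · · · · · ·
    · · · · · · · · · · ·
    · · · · · · · · · · ·
    · · · · · · · · · · ·
    · · · · · · · · · · ·
T1:
  2·area = 24  (B↔C swapped to make it positive)
  edge (6, 10)→(10, 10): d=(4,0) top-left  bias=+0
  edge (10, 10)→(0, 16): d=(-10,6) right/bottom  bias=-1
  edge (0, 16)→(6, 10): d=(6,-6) top-left  bias=+0
    (7,0)@(15, 1): e=[-36,60,0] → ·  [on edge]
    (6,1)@(13, 3): e=[-28,52,0] → ·  [on edge]
    (5,2)@(11, 5): e=[-20,44,0] → ·  [on edge]
    (4,3)@(9, 7): e=[-12,36,0] → ·  [on edge]
    (7,3)@(15, 7): e=[-12,0,36] → ·  [on edge]
    (3,4)@(7, 9): e=[-4,28,0] → ·  [on edge]
    (2,5)@(5, 11): e=[4,20,0] → #  [on edge]
    (3,5)@(7, 11): e=[4,8,12] → #
    (4,5)@(9, 11): e=[4,-4,24] → ·
    (1,6)@(3, 13): e=[12,12,0] → #  [on edge]
    (2,6)@(5, 13): e=[12,0,12] → ·  [on edge]
    (3,6)@(7, 13): e=[12,-12,24] → ·
    (0,7)@(1, 15): e=[20,4,0] → #  [on edge]
  covered (4 px):
    · · · · · · · · · · ·
    · · · · · · · · · · ·
    · · · · · · · · · · ·
    · · · · · · · · · · ·
    · · · · · · · · · · ·
    · · # # · · · · · · ·
    · # · · · · · · · · ·
    # · · · · · · · · · ·
    · · · · · · · · · · ·
    · · · · · · · · · · ·

Result: [[2,5],[3,5],[1,6],[0,7]]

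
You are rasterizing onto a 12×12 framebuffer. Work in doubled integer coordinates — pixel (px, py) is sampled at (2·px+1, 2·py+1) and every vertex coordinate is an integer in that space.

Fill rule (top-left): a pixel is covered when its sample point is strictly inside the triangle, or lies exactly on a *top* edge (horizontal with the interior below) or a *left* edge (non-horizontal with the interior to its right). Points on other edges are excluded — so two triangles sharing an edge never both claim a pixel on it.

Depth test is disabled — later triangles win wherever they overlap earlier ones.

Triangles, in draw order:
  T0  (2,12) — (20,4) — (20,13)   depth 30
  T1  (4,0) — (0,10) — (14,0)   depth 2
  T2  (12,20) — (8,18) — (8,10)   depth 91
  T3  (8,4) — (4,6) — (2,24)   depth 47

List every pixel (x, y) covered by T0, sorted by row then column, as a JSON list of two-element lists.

T0:
  2·area = 162
  edge (2, 12)→(20, 4): d=(18,-8) top-left  bias=+0
  edge (20, 4)→(20, 13): d=(0,9) right/bottom  bias=-1
  edge (20, 13)→(2, 12): d=(-18,-1) top-left  bias=+0
    (9,2)@(19, 5): e=[10,9,143] → X
    (10,2)@(21, 5): e=[26,-9,145] → .
    (7,3)@(15, 7): e=[14,45,103] → X
    (8,3)@(17, 7): e=[30,27,105] → X
    (10,3)@(21, 7): e=[62,-9,109] → .
    (4,4)@(9, 9): e=[2,99,61] → X
    (5,4)@(11, 9): e=[18,81,63] → X
    (6,4)@(13, 9): e=[34,63,65] → X
    (10,4)@(21, 9): e=[98,-9,73] → .
    (2,5)@(5, 11): e=[6,135,21] → X
    (3,5)@(7, 11): e=[22,117,23] → X
    (10,5)@(21, 11): e=[134,-9,37] → .
  covered (18 px):
    . . . . . . . . . . . .
    . . . . . . . . . . . .
    . . . . . . . . . X . .
    . . . . . . . X X X . .
    . . . . X X X X X X . .
    . . X X X X X X X X . .
    . . . . . . . . . . . .
    . . . . . . . . . . . .
    . . . . . . . . . . . .
    . . . . . . . . . . . .
    . . . . . . . . . . . .
    . . . . . . . . . . . .
T1:
  2·area = 100  (B↔C swapped to make it positive)
  edge (4, 0)→(14, 0): d=(10,0) top-left  bias=+0
  edge (14, 0)→(0, 10): d=(-14,10) right/bottom  bias=-1
  edge (0, 10)→(4, 0): d=(4,-10) top-left  bias=+0
    (2,0)@(5, 1): e=[10,76,14] → X
    (3,0)@(7, 1): e=[10,56,34] → X
    (4,0)@(9, 1): e=[10,36,54] → X
    (5,0)@(11, 1): e=[10,16,74] → X
    (6,0)@(13, 1): e=[10,-4,94] → .
    (1,1)@(3, 3): e=[30,68,2] → X
    (5,1)@(11, 3): e=[30,-12,82] → .
    (1,2)@(3, 5): e=[50,40,10] → X
    (3,2)@(7, 5): e=[50,0,50] → .  [on edge]
    (4,2)@(9, 5): e=[50,-20,70] → .
    (1,3)@(3, 7): e=[70,12,18] → X
    (2,3)@(5, 7): e=[70,-8,38] → .
  covered (12 px):
    . . X X X X . . . . . .
    . X X X X . . . . . . .
    . X X . . . . . . . . .
    . X . . . . . . . . . .
    X . . . . . . . . . . .
    . . . . . . . . . . . .
    . . . . . . . . . . . .
    . . . . . . . . . . . .
    . . . . . . . . . . . .
    . . . . . . . . . . . .
    . . . . . . . . . . . .
    . . . . . . . . . . . .
T2:
  2·area = 32
  edge (12, 20)→(8, 18): d=(-4,-2) top-left  bias=+0
  edge (8, 18)→(8, 10): d=(0,-8) top-left  bias=+0
  edge (8, 10)→(12, 20): d=(4,10) right/bottom  bias=-1
    (4,6)@(9, 13): e=[22,8,2] → X
    (5,6)@(11, 13): e=[26,24,-18] → .
    (4,7)@(9, 15): e=[14,8,10] → X
    (5,7)@(11, 15): e=[18,24,-10] → .
    (4,8)@(9, 17): e=[6,8,18] → X
    (5,8)@(11, 17): e=[10,24,-2] → .
    (4,9)@(9, 19): e=[-2,8,26] → .
    (5,9)@(11, 19): e=[2,24,6] → X
    (6,9)@(13, 19): e=[6,40,-14] → .
    (5,10)@(11, 21): e=[-6,24,14] → .
  covered (4 px):
    . . . . . . . . . . . .
    . . . . . . . . . . . .
    . . . . . . . . . . . .
    . . . . . . . . . . . .
    . . . . . . . . . . . .
    . . . . . . . . . . . .
    . . . . X . . . . . . .
    . . . . X . . . . . . .
    . . . . X . . . . . . .
    . . . . . X . . . . . .
    . . . . . . . . . . . .
    . . . . . . . . . . . .
T3:
  2·area = 68  (B↔C swapped to make it positive)
  edge (8, 4)→(2, 24): d=(-6,20) right/bottom  bias=-1
  edge (2, 24)→(4, 6): d=(2,-18) top-left  bias=+0
  edge (4, 6)→(8, 4): d=(4,-2) top-left  bias=+0
    (3,2)@(7, 5): e=[14,52,2] → X
    (4,2)@(9, 5): e=[-26,88,6] → .
    (2,3)@(5, 7): e=[42,20,6] → X
    (4,3)@(9, 7): e=[-38,92,14] → .
    (2,4)@(5, 9): e=[30,24,14] → X
    (3,4)@(7, 9): e=[-10,60,18] → .
    (2,5)@(5, 11): e=[18,28,22] → X
    (3,5)@(7, 11): e=[-22,64,26] → .
    (2,6)@(5, 13): e=[6,32,30] → X
    (3,6)@(7, 13): e=[-34,68,34] → .
    (1,7)@(3, 15): e=[34,0,34] → X  [on edge]
    (2,7)@(5, 15): e=[-6,36,38] → .
  covered (9 px):
    . . . . . . . . . . . .
    . . . . . . . . . . . .
    . . . X . . . . . . . .
    . . X X . . . . . . . .
    . . X . . . . . . . . .
    . . X . . . . . . . . .
    . . X . . . . . . . . .
    . X . . . . . . . . . .
    . X . . . . . . . . . .
    . X . . . . . . . . . .
    . . . . . . . . . . . .
    . . . . . . . . . . . .

Final: [[9,2],[7,3],[8,3],[9,3],[4,4],[5,4],[6,4],[7,4],[8,4],[9,4],[2,5],[3,5],[4,5],[5,5],[6,5],[7,5],[8,5],[9,5]]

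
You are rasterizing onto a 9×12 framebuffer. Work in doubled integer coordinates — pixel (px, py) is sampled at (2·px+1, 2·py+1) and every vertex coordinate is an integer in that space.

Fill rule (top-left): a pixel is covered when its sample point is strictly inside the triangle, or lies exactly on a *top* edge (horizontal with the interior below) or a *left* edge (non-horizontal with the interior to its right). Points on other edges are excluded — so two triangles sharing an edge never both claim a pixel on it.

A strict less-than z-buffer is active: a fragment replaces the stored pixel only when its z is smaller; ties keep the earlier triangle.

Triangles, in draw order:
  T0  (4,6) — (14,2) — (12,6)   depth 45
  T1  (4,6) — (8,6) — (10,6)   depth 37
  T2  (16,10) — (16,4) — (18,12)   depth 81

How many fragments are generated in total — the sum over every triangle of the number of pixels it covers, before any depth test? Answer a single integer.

T0:
  2·area = 32
  edge (4, 6)→(14, 2): d=(10,-4) top-left  bias=+0
  edge (14, 2)→(12, 6): d=(-2,4) right/bottom  bias=-1
  edge (12, 6)→(4, 6): d=(-8,0) right/bottom  bias=-1
    (6,1)@(13, 3): e=[6,2,24] → X
    (7,1)@(15, 3): e=[14,-6,24] → .
    (3,2)@(7, 5): e=[2,22,8] → X
    (4,2)@(9, 5): e=[10,14,8] → X
    (5,2)@(11, 5): e=[18,6,8] → X
    (6,2)@(13, 5): e=[26,-2,8] → .
    (3,3)@(7, 7): e=[22,18,-8] → .
    (4,3)@(9, 7): e=[30,10,-8] → .
    (5,3)@(11, 7): e=[38,2,-8] → .
  covered (4 px):
    . . . . . . . . .
    . . . . . . X . .
    . . . X X X . . .
    . . . . . . . . .
    . . . . . . . . .
    . . . . . . . . .
    . . . . . . . . .
    . . . . . . . . .
    . . . . . . . . .
    . . . . . . . . .
    . . . . . . . . .
    . . . . . . . . .
T1:
  degenerate (2·area = 0) — covers nothing
T2:
  2·area = 12
  edge (16, 10)→(16, 4): d=(0,-6) top-left  bias=+0
  edge (16, 4)→(18, 12): d=(2,8) right/bottom  bias=-1
  edge (18, 12)→(16, 10): d=(-2,-2) top-left  bias=+0
    (3,0)@(7, 1): e=[-54,66,0] → .  [on edge]
    (4,1)@(9, 3): e=[-42,54,0] → .  [on edge]
    (5,2)@(11, 5): e=[-30,42,0] → .  [on edge]
    (6,3)@(13, 7): e=[-18,30,0] → .  [on edge]
    (7,4)@(15, 9): e=[-6,18,0] → .  [on edge]
    (8,4)@(17, 9): e=[6,2,4] → X
    (8,5)@(17, 11): e=[6,6,0] → X  [on edge]
    (8,6)@(17, 13): e=[6,10,-4] → .
  covered (2 px):
    . . . . . . . . .
    . . . . . . . . .
    . . . . . . . . .
    . . . . . . . . .
    . . . . . . . . X
    . . . . . . . . X
    . . . . . . . . .
    . . . . . . . . .
    . . . . . . . . .
    . . . . . . . . .
    . . . . . . . . .
    . . . . . . . . .

Result: 6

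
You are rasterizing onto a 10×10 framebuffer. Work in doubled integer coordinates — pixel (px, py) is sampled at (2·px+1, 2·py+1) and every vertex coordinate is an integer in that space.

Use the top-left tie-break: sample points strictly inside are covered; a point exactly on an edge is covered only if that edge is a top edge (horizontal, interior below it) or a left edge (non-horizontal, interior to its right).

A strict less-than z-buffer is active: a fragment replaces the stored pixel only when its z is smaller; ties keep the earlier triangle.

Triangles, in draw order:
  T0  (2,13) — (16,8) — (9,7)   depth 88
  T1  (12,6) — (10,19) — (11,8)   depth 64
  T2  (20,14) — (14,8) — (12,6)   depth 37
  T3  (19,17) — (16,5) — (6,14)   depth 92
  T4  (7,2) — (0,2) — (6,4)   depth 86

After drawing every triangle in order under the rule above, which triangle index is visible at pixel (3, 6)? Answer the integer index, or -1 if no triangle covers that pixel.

T0:
  2·area = 49  (B↔C swapped to make it positive)
  edge (2, 13)→(9, 7): d=(7,-6) top-left  bias=+0
  edge (9, 7)→(16, 8): d=(7,1) right/bottom  bias=-1
  edge (16, 8)→(2, 13): d=(-14,5) right/bottom  bias=-1
    (4,3)@(9, 7): e=[0,0,49] → ·  [on edge]
    (3,4)@(7, 9): e=[2,16,31] → #
    (4,4)@(9, 9): e=[14,14,21] → #
    (5,4)@(11, 9): e=[26,12,11] → #
    (6,4)@(13, 9): e=[38,10,1] → #
    (7,4)@(15, 9): e=[50,8,-9] → ·
    (2,5)@(5, 11): e=[4,32,13] → #
    (4,5)@(9, 11): e=[28,28,-7] → ·
    (5,5)@(11, 11): e=[40,26,-17] → ·
    (6,5)@(13, 11): e=[52,24,-27] → ·
    (2,6)@(5, 13): e=[18,46,-15] → ·
    (3,6)@(7, 13): e=[30,44,-25] → ·
  covered (6 px):
    · · · · · · · · · ·
    · · · · · · · · · ·
    · · · · · · · · · ·
    · · · · · · · · · ·
    · · · # # # # · · ·
    · · # # · · · · · ·
    · · · · · · · · · ·
    · · · · · · · · · ·
    · · · · · · · · · ·
    · · · · · · · · · ·
T1:
  2·area = 9
  edge (12, 6)→(10, 19): d=(-2,13) right/bottom  bias=-1
  edge (10, 19)→(11, 8): d=(1,-11) top-left  bias=+0
  edge (11, 8)→(12, 6): d=(1,-2) top-left  bias=+0
    (5,4)@(11, 9): e=[7,1,1] → #
    (6,4)@(13, 9): e=[-19,23,5] → ·
    (5,5)@(11, 11): e=[3,3,3] → #
    (6,5)@(13, 11): e=[-23,25,7] → ·
    (5,6)@(11, 13): e=[-1,5,5] → ·
  covered (2 px):
    · · · · · · · · · ·
    · · · · · · · · · ·
    · · · · · · · · · ·
    · · · · · · · · · ·
    · · · · · # · · · ·
    · · · · · # · · · ·
    · · · · · · · · · ·
    · · · · · · · · · ·
    · · · · · · · · · ·
    · · · · · · · · · ·
T2:
  degenerate (2·area = 0) — covers nothing
T3:
  2·area = 147  (B↔C swapped to make it positive)
  edge (19, 17)→(6, 14): d=(-13,-3) top-left  bias=+0
  edge (6, 14)→(16, 5): d=(10,-9) top-left  bias=+0
  edge (16, 5)→(19, 17): d=(3,12) right/bottom  bias=-1
    (7,0)@(15, 1): e=[196,-49,0] → ·  [on edge]
    (7,3)@(15, 7): e=[118,11,18] → #
    (8,3)@(17, 7): e=[124,29,-6] → ·
    (6,4)@(13, 9): e=[86,13,48] → #
    (8,4)@(17, 9): e=[98,49,0] → ·  [on edge]
    (5,5)@(11, 11): e=[54,15,78] → #
    (8,5)@(17, 11): e=[72,69,6] → #
    (9,5)@(19, 11): e=[78,87,-18] → ·
    (4,6)@(9, 13): e=[22,17,108] → #
    (9,6)@(19, 13): e=[52,107,-12] → ·
    (4,7)@(9, 15): e=[-4,37,114] → ·
    (5,7)@(11, 15): e=[2,55,90] → #
    (9,8)@(19, 17): e=[0,147,0] → ·  [on edge]
  covered (16 px):
    · · · · · · · · · ·
    · · · · · · · · · ·
    · · · · · · · · · ·
    · · · · · · · # · ·
    · · · · · · # # · ·
    · · · · · # # # # ·
    · · · · # # # # # ·
    · · · · · # # # # ·
    · · · · · · · · · ·
    · · · · · · · · · ·
T4:
  2·area = 14  (B↔C swapped to make it positive)
  edge (7, 2)→(6, 4): d=(-1,2) right/bottom  bias=-1
  edge (6, 4)→(0, 2): d=(-6,-2) top-left  bias=+0
  edge (0, 2)→(7, 2): d=(7,0) top-left  bias=+0
    (1,1)@(3, 3): e=[7,0,7] → #  [on edge]
    (2,1)@(5, 3): e=[3,4,7] → #
    (3,1)@(7, 3): e=[-1,8,7] → ·
    (1,2)@(3, 5): e=[5,-12,21] → ·
    (2,2)@(5, 5): e=[1,-8,21] → ·
    (4,2)@(9, 5): e=[-7,0,21] → ·  [on edge]
    (7,3)@(15, 7): e=[-21,0,35] → ·  [on edge]
  covered (2 px):
    · · · · · · · · · ·
    · # # · · · · · · ·
    · · · · · · · · · ·
    · · · · · · · · · ·
    · · · · · · · · · ·
    · · · · · · · · · ·
    · · · · · · · · · ·
    · · · · · · · · · ·
    · · · · · · · · · ·
    · · · · · · · · · ·

Z-buffer (winner per pixel, '.' = empty):
  . . . . . . . . . .
  . 4 4 . . . . . . .
  . . . . . . . . . .
  . . . . . . . 3 . .
  . . . 0 0 1 0 3 . .
  . . 0 0 . 1 3 3 3 .
  . . . . 3 3 3 3 3 .
  . . . . . 3 3 3 3 .
  . . . . . . . . . .
  . . . . . . . . . .

Result: -1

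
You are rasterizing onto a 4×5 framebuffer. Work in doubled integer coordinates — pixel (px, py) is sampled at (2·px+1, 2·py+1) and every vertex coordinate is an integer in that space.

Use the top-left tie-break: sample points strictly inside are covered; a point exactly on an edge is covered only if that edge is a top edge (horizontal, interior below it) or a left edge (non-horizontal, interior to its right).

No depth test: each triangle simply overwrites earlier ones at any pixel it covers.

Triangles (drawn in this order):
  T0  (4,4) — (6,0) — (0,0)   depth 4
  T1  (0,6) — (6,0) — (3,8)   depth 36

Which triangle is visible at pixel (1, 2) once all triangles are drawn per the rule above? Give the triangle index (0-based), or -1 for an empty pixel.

T0:
  2·area = 24  (B↔C swapped to make it positive)
  edge (4, 4)→(0, 0): d=(-4,-4) top-left  bias=+0
  edge (0, 0)→(6, 0): d=(6,0) top-left  bias=+0
  edge (6, 0)→(4, 4): d=(-2,4) right/bottom  bias=-1
    (0,0)@(1, 1): e=[0,6,18] → █  [on edge]
    (1,0)@(3, 1): e=[8,6,10] → █
    (2,0)@(5, 1): e=[16,6,2] → █
    (3,0)@(7, 1): e=[24,6,-6] → ·
    (0,1)@(1, 3): e=[-8,18,14] → ·
    (1,1)@(3, 3): e=[0,18,6] → █  [on edge]
    (2,1)@(5, 3): e=[8,18,-2] → ·
    (1,2)@(3, 5): e=[-8,30,2] → ·
    (2,2)@(5, 5): e=[0,30,-6] → ·  [on edge]
    (3,3)@(7, 7): e=[0,42,-18] → ·  [on edge]
  covered (4 px):
    █ █ █ ·
    · █ · ·
    · · · ·
    · · · ·
    · · · ·
T1:
  2·area = 30
  edge (0, 6)→(6, 0): d=(6,-6) top-left  bias=+0
  edge (6, 0)→(3, 8): d=(-3,8) right/bottom  bias=-1
  edge (3, 8)→(0, 6): d=(-3,-2) top-left  bias=+0
    (2,0)@(5, 1): e=[0,5,25] → █  [on edge]
    (3,0)@(7, 1): e=[12,-11,29] → ·
    (1,1)@(3, 3): e=[0,15,15] → █  [on edge]
    (2,1)@(5, 3): e=[12,-1,19] → ·
    (0,2)@(1, 5): e=[0,25,5] → █  [on edge]
    (2,2)@(5, 5): e=[24,-7,13] → ·
    (0,3)@(1, 7): e=[12,19,-1] → ·
    (1,3)@(3, 7): e=[24,3,3] → █
    (2,3)@(5, 7): e=[36,-13,7] → ·
    (1,4)@(3, 9): e=[36,-3,-3] → ·
  covered (5 px):
    · · █ ·
    · █ · ·
    █ █ · ·
    · █ · ·
    · · · ·

Z-buffer (winner per pixel, '.' = empty):
  0 0 1 .
  . 1 . .
  1 1 . .
  . 1 . .
  . . . .

Result: 1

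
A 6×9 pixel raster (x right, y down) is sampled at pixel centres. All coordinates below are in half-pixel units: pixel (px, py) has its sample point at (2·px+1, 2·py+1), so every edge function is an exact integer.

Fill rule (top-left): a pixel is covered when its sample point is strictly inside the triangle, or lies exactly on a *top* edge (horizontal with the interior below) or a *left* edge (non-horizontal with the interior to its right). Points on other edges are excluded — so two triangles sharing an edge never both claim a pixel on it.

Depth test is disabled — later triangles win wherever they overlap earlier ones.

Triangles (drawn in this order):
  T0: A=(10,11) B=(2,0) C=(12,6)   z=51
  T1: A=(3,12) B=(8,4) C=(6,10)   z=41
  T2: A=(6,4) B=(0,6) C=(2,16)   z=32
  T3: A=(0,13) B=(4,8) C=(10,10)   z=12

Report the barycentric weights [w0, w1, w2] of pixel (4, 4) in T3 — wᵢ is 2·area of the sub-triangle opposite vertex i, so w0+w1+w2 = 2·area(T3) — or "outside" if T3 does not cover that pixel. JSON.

T0:
  2·area = 62
  edge (10, 11)→(2, 0): d=(-8,-11) top-left  bias=+0
  edge (2, 0)→(12, 6): d=(10,6) right/bottom  bias=-1
  edge (12, 6)→(10, 11): d=(-2,5) right/bottom  bias=-1
    (1,0)@(3, 1): e=[3,4,55] → #
    (2,0)@(5, 1): e=[25,-8,45] → ·
    (1,1)@(3, 3): e=[-13,24,51] → ·
    (2,1)@(5, 3): e=[9,12,41] → #
    (3,1)@(7, 3): e=[31,0,31] → ·  [on edge]
    (2,2)@(5, 5): e=[-7,32,37] → ·
    (3,2)@(7, 5): e=[15,20,27] → #
    (4,2)@(9, 5): e=[37,8,17] → #
    (5,2)@(11, 5): e=[59,-4,7] → ·
    (3,3)@(7, 7): e=[-1,40,23] → ·
    (4,3)@(9, 7): e=[21,28,13] → #
    (5,3)@(11, 7): e=[43,16,3] → #
  covered (7 px):
    · # · · · ·
    · · # · · ·
    · · · # # ·
    · · · · # #
    · · · · # ·
    · · · · · ·
    · · · · · ·
    · · · · · ·
    · · · · · ·
T1:
  2·area = 14
  edge (3, 12)→(8, 4): d=(5,-8) top-left  bias=+0
  edge (8, 4)→(6, 10): d=(-2,6) right/bottom  bias=-1
  edge (6, 10)→(3, 12): d=(-3,2) right/bottom  bias=-1
    (4,0)@(9, 1): e=[-7,0,21] → ·  [on edge]
    (3,3)@(7, 7): e=[7,0,7] → ·  [on edge]
    (2,4)@(5, 9): e=[1,8,5] → #
    (3,4)@(7, 9): e=[17,-4,1] → ·
    (2,5)@(5, 11): e=[11,4,-1] → ·
    (2,6)@(5, 13): e=[21,0,-7] → ·  [on edge]
  covered (1 px):
    · · · · · ·
    · · · · · ·
    · · · · · ·
    · · · · · ·
    · · # · · ·
    · · · · · ·
    · · · · · ·
    · · · · · ·
    · · · · · ·
T2:
  2·area = 64  (B↔C swapped to make it positive)
  edge (6, 4)→(2, 16): d=(-4,12) right/bottom  bias=-1
  edge (2, 16)→(0, 6): d=(-2,-10) top-left  bias=+0
  edge (0, 6)→(6, 4): d=(6,-2) top-left  bias=+0
    (3,0)@(7, 1): e=[0,80,-16] → ·  [on edge]
    (4,1)@(9, 3): e=[-32,96,0] → ·  [on edge]
    (1,2)@(3, 5): e=[32,32,0] → #  [on edge]
    (2,2)@(5, 5): e=[8,52,4] → #
    (3,2)@(7, 5): e=[-16,72,8] → ·
    (0,3)@(1, 7): e=[48,8,8] → #
    (2,3)@(5, 7): e=[0,48,16] → ·  [on edge]
    (0,4)@(1, 9): e=[40,4,20] → #
    (2,4)@(5, 9): e=[-8,44,28] → ·
    (0,5)@(1, 11): e=[32,0,32] → #  [on edge]
    (2,5)@(5, 11): e=[-16,40,40] → ·
    (0,6)@(1, 13): e=[24,-4,44] → ·
    (1,6)@(3, 13): e=[0,16,48] → ·  [on edge]
  covered (8 px):
    · · · · · ·
    · · · · · ·
    · # # · · ·
    # # · · · ·
    # # · · · ·
    # # · · · ·
    · · · · · ·
    · · · · · ·
    · · · · · ·
T3:
  2·area = 38
  edge (0, 13)→(4, 8): d=(4,-5) top-left  bias=+0
  edge (4, 8)→(10, 10): d=(6,2) right/bottom  bias=-1
  edge (10, 10)→(0, 13): d=(-10,3) right/bottom  bias=-1
    (0,3)@(1, 7): e=[-19,0,57] → ·  [on edge]
    (2,4)@(5, 9): e=[9,4,25] → #
    (3,4)@(7, 9): e=[19,0,19] → ·  [on edge]
    (1,5)@(3, 11): e=[7,20,11] → #
    (3,5)@(7, 11): e=[27,12,-1] → ·
    (1,6)@(3, 13): e=[15,32,-9] → ·
    (2,6)@(5, 13): e=[25,28,-15] → ·
  covered (3 px):
    · · · · · ·
    · · · · · ·
    · · · · · ·
    · · · · · ·
    · · # · · ·
    · # # · · ·
    · · · · · ·
    · · · · · ·
    · · · · · ·

Answer: "outside"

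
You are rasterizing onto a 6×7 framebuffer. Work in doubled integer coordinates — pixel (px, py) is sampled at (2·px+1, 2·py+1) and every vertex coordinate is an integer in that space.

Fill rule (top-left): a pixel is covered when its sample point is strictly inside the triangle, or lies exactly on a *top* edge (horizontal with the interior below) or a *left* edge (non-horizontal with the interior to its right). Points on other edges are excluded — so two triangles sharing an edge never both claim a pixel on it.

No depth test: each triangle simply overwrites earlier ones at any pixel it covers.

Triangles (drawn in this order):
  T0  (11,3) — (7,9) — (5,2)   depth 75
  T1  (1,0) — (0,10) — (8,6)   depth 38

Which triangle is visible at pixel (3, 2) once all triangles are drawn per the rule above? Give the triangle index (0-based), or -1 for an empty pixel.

T0:
  2·area = 40
  edge (11, 3)→(7, 9): d=(-4,6) right/bottom  bias=-1
  edge (7, 9)→(5, 2): d=(-2,-7) top-left  bias=+0
  edge (5, 2)→(11, 3): d=(6,1) right/bottom  bias=-1
    (3,1)@(7, 3): e=[24,12,4] → █
    (4,1)@(9, 3): e=[12,26,2] → █
    (5,1)@(11, 3): e=[0,40,0] → ·  [on edge]
    (3,2)@(7, 5): e=[16,8,16] → █
    (5,2)@(11, 5): e=[-8,36,12] → ·
    (3,3)@(7, 7): e=[8,4,28] → █
    (4,3)@(9, 7): e=[-4,18,26] → ·
    (3,4)@(7, 9): e=[0,0,40] → ·  [on edge]
  covered (5 px):
    · · · · · ·
    · · · █ █ ·
    · · · █ █ ·
    · · · █ · ·
    · · · · · ·
    · · · · · ·
    · · · · · ·
T1:
  2·area = 76  (B↔C swapped to make it positive)
  edge (1, 0)→(8, 6): d=(7,6) right/bottom  bias=-1
  edge (8, 6)→(0, 10): d=(-8,4) right/bottom  bias=-1
  edge (0, 10)→(1, 0): d=(1,-10) top-left  bias=+0
    (0,0)@(1, 1): e=[7,68,1] → █
    (1,0)@(3, 1): e=[-5,60,21] → ·
    (0,1)@(1, 3): e=[21,52,3] → █
    (1,1)@(3, 3): e=[9,44,23] → █
    (2,1)@(5, 3): e=[-3,36,43] → ·
    (0,2)@(1, 5): e=[35,36,5] → █
    (2,2)@(5, 5): e=[11,20,45] → █
    (3,2)@(7, 5): e=[-1,12,65] → ·
    (0,3)@(1, 7): e=[49,20,7] → █
    (3,3)@(7, 7): e=[13,-4,67] → ·
    (0,4)@(1, 9): e=[63,4,9] → █
    (1,4)@(3, 9): e=[51,-4,29] → ·
  covered (10 px):
    █ · · · · ·
    █ █ · · · ·
    █ █ █ · · ·
    █ █ █ · · ·
    █ · · · · ·
    · · · · · ·
    · · · · · ·

Z-buffer (winner per pixel, '.' = empty):
  1 . . . . .
  1 1 . 0 0 .
  1 1 1 0 0 .
  1 1 1 0 . .
  1 . . . . .
  . . . . . .
  . . . . . .

Answer: 0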